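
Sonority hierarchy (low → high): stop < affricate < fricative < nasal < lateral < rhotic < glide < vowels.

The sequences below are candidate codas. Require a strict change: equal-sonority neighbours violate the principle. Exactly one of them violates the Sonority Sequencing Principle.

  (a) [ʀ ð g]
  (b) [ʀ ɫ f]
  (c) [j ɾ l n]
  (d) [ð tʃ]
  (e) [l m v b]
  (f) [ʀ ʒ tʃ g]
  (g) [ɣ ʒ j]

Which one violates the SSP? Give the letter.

g

(a) sonority 6-3-1: well-formed.
(b) sonority 6-5-3: well-formed.
(c) sonority 7-6-5-4: well-formed.
(d) sonority 3-2: well-formed.
(e) sonority 5-4-3-1: well-formed.
(f) sonority 6-3-2-1: well-formed.
(g) sonority 3-3-7: ill-formed.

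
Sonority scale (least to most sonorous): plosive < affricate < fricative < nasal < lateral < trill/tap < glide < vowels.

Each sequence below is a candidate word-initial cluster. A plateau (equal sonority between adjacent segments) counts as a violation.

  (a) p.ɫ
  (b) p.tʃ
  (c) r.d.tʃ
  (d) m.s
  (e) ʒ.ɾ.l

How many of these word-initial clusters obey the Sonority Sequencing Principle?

(a) 1-5 → obeys
(b) 1-2 → obeys
(c) 6-1-2 → violates
(d) 4-3 → violates
(e) 3-6-5 → violates

2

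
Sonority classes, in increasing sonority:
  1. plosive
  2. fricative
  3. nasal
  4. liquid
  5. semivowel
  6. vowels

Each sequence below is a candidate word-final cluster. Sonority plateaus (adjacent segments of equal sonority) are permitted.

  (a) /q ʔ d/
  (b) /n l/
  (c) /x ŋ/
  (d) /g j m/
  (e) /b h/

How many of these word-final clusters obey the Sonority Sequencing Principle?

(a) sonority 1-1-1: well-formed.
(b) sonority 3-4: ill-formed.
(c) sonority 2-3: ill-formed.
(d) sonority 1-5-3: ill-formed.
(e) sonority 1-2: ill-formed.

1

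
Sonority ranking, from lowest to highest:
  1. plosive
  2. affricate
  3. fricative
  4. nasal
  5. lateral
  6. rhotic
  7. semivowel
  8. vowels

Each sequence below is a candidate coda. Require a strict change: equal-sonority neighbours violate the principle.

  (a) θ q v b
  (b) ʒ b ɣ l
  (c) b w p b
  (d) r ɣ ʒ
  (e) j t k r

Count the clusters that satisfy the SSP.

(a) θ q v b: profile 3-1-3-1 — violates.
(b) ʒ b ɣ l: profile 3-1-3-5 — violates.
(c) b w p b: profile 1-7-1-1 — violates.
(d) r ɣ ʒ: profile 6-3-3 — violates.
(e) j t k r: profile 7-1-1-6 — violates.

0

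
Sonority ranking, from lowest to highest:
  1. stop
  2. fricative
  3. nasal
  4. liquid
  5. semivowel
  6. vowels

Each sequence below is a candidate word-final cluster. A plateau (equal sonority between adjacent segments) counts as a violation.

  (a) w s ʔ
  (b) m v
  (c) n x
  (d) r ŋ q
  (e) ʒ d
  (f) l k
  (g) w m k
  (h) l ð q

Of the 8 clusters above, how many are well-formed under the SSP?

8

(a) w s ʔ: profile 5-2-1 — obeys.
(b) m v: profile 3-2 — obeys.
(c) n x: profile 3-2 — obeys.
(d) r ŋ q: profile 4-3-1 — obeys.
(e) ʒ d: profile 2-1 — obeys.
(f) l k: profile 4-1 — obeys.
(g) w m k: profile 5-3-1 — obeys.
(h) l ð q: profile 4-2-1 — obeys.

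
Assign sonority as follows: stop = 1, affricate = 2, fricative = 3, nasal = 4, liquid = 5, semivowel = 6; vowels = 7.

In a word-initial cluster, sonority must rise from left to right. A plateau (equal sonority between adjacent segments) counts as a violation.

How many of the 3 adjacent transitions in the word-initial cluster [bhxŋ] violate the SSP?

1

/b/ — stop, sonority 1.
/h/ — fricative, sonority 3.
/x/ — fricative, sonority 3.
/ŋ/ — nasal, sonority 4.
/b/→/h/: 1→3 (rises) — ok.
/h/→/x/: 3→3 (plateau) — violation.
/x/→/ŋ/: 3→4 (rises) — ok.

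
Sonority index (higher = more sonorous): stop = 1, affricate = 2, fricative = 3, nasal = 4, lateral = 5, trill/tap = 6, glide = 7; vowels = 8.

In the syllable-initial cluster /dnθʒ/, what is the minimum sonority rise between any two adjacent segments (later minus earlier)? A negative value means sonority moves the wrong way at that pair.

/d/: stop = 1.
/n/: nasal = 4.
/θ/: fricative = 3.
/ʒ/: fricative = 3.
/d/→/n/: change +3.
/n/→/θ/: change -1.
/θ/→/ʒ/: change +0.
Minimum = -1.

-1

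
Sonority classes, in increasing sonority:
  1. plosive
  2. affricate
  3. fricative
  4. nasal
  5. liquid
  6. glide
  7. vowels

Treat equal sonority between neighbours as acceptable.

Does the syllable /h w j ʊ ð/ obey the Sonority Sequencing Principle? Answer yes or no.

Onset: /h/ is a fricative (sonority 3), /w/ is a glide (sonority 6), /j/ is a glide (sonority 6); then the nucleus /ʊ/ (sonority 7).
Onset profile 3-6-6-7 — rises to the nucleus.
Coda: /ð/ is a fricative (sonority 3).
Coda profile 7-3 — falls from the nucleus.

yes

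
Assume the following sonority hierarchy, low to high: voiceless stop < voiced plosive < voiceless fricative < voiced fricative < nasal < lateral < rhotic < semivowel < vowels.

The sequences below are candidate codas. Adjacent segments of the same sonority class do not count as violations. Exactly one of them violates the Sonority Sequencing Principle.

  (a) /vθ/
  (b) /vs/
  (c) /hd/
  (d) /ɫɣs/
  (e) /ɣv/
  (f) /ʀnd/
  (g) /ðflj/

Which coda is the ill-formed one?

g

(a) /vθ/: profile 4-3 — obeys.
(b) /vs/: profile 4-3 — obeys.
(c) /hd/: profile 3-2 — obeys.
(d) /ɫɣs/: profile 6-4-3 — obeys.
(e) /ɣv/: profile 4-4 — obeys.
(f) /ʀnd/: profile 7-5-2 — obeys.
(g) /ðflj/: profile 4-3-6-8 — violates.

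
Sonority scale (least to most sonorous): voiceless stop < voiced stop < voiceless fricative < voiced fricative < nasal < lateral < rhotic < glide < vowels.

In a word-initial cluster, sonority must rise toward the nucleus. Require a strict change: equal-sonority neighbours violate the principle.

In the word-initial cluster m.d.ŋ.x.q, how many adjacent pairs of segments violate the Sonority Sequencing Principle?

/m/: nasal = 5.
/d/: voiced stop = 2.
/ŋ/: nasal = 5.
/x/: voiceless fricative = 3.
/q/: voiceless stop = 1.
/m/→/d/: 5→2 (does not rise) — violation.
/d/→/ŋ/: 2→5 (rises) — ok.
/ŋ/→/x/: 5→3 (does not rise) — violation.
/x/→/q/: 3→1 (does not rise) — violation.

3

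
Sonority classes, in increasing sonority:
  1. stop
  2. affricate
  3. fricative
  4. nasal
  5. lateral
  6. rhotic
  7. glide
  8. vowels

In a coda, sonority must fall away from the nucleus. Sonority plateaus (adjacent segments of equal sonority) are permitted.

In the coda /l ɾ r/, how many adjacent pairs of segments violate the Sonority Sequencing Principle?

1

/l/: lateral = 5.
/ɾ/: rhotic = 6.
/r/: rhotic = 6.
/l/→/ɾ/: 5→6 (does not fall) — violation.
/ɾ/→/r/: 6→6 (plateau, allowed) — ok.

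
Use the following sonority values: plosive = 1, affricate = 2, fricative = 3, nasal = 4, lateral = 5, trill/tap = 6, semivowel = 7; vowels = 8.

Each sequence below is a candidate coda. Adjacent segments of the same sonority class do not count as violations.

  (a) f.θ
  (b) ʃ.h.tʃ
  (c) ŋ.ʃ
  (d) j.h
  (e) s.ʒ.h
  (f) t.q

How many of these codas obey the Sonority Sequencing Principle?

(a) 3-3 → obeys
(b) 3-3-2 → obeys
(c) 4-3 → obeys
(d) 7-3 → obeys
(e) 3-3-3 → obeys
(f) 1-1 → obeys

6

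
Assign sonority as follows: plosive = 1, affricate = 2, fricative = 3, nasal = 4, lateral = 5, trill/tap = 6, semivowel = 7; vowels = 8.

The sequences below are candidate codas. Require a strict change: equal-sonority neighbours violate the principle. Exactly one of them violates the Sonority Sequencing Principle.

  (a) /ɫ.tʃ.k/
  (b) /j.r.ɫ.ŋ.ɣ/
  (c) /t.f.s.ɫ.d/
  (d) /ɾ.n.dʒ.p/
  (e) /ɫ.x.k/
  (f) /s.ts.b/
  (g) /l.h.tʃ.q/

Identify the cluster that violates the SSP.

(a) 5-2-1 → obeys
(b) 7-6-5-4-3 → obeys
(c) 1-3-3-5-1 → violates
(d) 6-4-2-1 → obeys
(e) 5-3-1 → obeys
(f) 3-2-1 → obeys
(g) 5-3-2-1 → obeys

c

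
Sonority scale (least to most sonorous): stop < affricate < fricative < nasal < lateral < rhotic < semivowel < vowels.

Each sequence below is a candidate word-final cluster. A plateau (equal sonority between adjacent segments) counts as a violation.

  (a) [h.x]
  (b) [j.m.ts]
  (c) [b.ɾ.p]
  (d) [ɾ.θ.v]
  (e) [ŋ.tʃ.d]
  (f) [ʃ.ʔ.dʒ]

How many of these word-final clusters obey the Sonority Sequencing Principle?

(a) sonority 3-3: ill-formed.
(b) sonority 7-4-2: well-formed.
(c) sonority 1-6-1: ill-formed.
(d) sonority 6-3-3: ill-formed.
(e) sonority 4-2-1: well-formed.
(f) sonority 3-1-2: ill-formed.

2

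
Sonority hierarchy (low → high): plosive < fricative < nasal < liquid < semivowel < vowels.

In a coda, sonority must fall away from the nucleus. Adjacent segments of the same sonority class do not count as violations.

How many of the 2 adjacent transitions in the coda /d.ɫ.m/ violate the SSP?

1

/d/: plosive = 1.
/ɫ/: liquid = 4.
/m/: nasal = 3.
/d/→/ɫ/: 1→4 (does not fall) — violation.
/ɫ/→/m/: 4→3 (falls) — ok.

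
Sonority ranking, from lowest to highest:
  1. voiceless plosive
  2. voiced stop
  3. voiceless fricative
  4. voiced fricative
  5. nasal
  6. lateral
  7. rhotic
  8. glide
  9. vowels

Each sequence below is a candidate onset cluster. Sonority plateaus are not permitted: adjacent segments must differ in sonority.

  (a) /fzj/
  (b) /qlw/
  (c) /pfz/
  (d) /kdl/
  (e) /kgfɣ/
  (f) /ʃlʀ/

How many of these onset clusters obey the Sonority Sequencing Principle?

(a) /fzj/: profile 3-4-8 — obeys.
(b) /qlw/: profile 1-6-8 — obeys.
(c) /pfz/: profile 1-3-4 — obeys.
(d) /kdl/: profile 1-2-6 — obeys.
(e) /kgfɣ/: profile 1-2-3-4 — obeys.
(f) /ʃlʀ/: profile 3-6-7 — obeys.

6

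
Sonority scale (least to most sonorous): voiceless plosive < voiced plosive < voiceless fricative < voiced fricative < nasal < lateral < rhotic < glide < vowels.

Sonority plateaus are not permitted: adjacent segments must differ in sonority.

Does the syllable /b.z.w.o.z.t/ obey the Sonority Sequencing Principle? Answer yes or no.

yes

Onset: /b/ is a voiced plosive (sonority 2), /z/ is a voiced fricative (sonority 4), /w/ is a glide (sonority 8); then the nucleus /o/ (sonority 9).
Onset profile 2-4-8-9 — rises to the nucleus.
Coda: /z/ is a voiced fricative (sonority 4), /t/ is a voiceless plosive (sonority 1).
Coda profile 9-4-1 — falls from the nucleus.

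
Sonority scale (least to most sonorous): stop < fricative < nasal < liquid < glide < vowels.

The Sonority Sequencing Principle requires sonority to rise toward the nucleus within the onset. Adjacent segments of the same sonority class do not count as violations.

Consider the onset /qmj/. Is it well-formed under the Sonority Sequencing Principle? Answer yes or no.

yes

/q/: stop = 1.
/m/: nasal = 3.
/j/: glide = 5.
The profile 1-3-5 strictly rises, so the onset satisfies the SSP.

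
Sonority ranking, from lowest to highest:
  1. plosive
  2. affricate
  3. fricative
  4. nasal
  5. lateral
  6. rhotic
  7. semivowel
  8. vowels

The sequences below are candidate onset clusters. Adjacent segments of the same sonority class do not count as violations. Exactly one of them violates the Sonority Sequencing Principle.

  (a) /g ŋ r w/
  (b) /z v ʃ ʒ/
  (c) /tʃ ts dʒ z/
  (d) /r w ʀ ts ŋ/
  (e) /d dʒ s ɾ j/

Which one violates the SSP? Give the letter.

(a) 1-4-6-7 → obeys
(b) 3-3-3-3 → obeys
(c) 2-2-2-3 → obeys
(d) 6-7-6-2-4 → violates
(e) 1-2-3-6-7 → obeys

d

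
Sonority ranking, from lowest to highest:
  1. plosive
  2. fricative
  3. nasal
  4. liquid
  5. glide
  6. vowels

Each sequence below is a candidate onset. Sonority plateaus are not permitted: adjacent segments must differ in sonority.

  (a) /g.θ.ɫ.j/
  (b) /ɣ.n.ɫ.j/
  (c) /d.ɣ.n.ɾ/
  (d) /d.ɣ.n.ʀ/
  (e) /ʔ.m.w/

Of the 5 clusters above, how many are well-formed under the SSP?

(a) sonority 1-2-4-5: well-formed.
(b) sonority 2-3-4-5: well-formed.
(c) sonority 1-2-3-4: well-formed.
(d) sonority 1-2-3-4: well-formed.
(e) sonority 1-3-5: well-formed.

5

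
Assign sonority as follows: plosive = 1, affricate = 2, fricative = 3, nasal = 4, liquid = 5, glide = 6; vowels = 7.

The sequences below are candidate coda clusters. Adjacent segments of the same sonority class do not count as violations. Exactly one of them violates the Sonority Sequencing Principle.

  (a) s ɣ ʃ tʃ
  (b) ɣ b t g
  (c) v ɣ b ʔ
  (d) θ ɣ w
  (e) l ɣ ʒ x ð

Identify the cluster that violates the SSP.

d

(a) s ɣ ʃ tʃ: profile 3-3-3-2 — obeys.
(b) ɣ b t g: profile 3-1-1-1 — obeys.
(c) v ɣ b ʔ: profile 3-3-1-1 — obeys.
(d) θ ɣ w: profile 3-3-6 — violates.
(e) l ɣ ʒ x ð: profile 5-3-3-3-3 — obeys.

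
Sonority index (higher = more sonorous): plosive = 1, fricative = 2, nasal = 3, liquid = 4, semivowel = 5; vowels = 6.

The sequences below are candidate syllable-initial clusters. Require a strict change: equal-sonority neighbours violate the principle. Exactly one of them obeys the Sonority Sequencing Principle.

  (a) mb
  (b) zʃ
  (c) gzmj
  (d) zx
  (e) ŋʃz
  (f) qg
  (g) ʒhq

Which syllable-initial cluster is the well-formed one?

c

(a) 3-1 → violates
(b) 2-2 → violates
(c) 1-2-3-5 → obeys
(d) 2-2 → violates
(e) 3-2-2 → violates
(f) 1-1 → violates
(g) 2-2-1 → violates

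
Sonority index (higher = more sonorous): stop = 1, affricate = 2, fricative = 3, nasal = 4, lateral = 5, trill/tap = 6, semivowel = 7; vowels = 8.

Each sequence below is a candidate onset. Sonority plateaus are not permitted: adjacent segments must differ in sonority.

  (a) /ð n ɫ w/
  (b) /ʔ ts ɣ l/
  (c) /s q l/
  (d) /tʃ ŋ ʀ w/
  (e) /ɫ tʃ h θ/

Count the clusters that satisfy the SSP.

(a) sonority 3-4-5-7: well-formed.
(b) sonority 1-2-3-5: well-formed.
(c) sonority 3-1-5: ill-formed.
(d) sonority 2-4-6-7: well-formed.
(e) sonority 5-2-3-3: ill-formed.

3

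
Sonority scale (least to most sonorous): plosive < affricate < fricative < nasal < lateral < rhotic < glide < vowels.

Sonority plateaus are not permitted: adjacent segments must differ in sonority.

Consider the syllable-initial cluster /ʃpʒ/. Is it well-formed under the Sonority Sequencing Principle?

/ʃ/ — fricative, sonority 3.
/p/ — plosive, sonority 1.
/ʒ/ — fricative, sonority 3.
The profile is 3-1-3. Between /ʃ/ (3) and /p/ (1) sonority does not rise, so the cluster violates the SSP.

no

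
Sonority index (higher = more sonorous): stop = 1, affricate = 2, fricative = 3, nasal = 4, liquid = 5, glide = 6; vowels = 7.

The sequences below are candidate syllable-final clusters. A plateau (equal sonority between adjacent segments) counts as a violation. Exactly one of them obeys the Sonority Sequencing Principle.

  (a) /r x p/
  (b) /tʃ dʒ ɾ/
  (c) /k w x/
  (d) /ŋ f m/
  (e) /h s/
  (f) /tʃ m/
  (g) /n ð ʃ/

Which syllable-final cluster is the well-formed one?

a

(a) 5-3-1 → obeys
(b) 2-2-5 → violates
(c) 1-6-3 → violates
(d) 4-3-4 → violates
(e) 3-3 → violates
(f) 2-4 → violates
(g) 4-3-3 → violates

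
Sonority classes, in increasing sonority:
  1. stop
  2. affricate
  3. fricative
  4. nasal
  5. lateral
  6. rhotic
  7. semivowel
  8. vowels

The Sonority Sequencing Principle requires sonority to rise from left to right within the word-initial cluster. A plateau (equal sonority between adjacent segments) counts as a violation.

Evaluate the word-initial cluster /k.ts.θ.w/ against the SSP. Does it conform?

yes

/k/ is a stop (sonority 1).
/ts/ is an affricate (sonority 2).
/θ/ is a fricative (sonority 3).
/w/ is a semivowel (sonority 7).
The profile 1-2-3-7 strictly rises, so the word-initial cluster satisfies the SSP.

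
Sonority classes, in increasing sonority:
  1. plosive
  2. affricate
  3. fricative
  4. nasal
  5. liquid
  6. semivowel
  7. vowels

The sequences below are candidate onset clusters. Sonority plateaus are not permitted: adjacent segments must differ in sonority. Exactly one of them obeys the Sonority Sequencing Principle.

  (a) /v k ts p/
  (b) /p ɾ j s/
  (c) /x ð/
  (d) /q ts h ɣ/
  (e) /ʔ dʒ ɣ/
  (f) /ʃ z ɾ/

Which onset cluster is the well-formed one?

(a) sonority 3-1-2-1: ill-formed.
(b) sonority 1-5-6-3: ill-formed.
(c) sonority 3-3: ill-formed.
(d) sonority 1-2-3-3: ill-formed.
(e) sonority 1-2-3: well-formed.
(f) sonority 3-3-5: ill-formed.

e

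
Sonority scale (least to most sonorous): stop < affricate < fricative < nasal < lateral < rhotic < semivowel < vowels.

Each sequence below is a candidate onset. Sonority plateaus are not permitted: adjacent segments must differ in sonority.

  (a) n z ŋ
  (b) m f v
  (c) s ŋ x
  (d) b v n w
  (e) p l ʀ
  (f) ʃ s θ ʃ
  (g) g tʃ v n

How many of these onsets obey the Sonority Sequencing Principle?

3

(a) n z ŋ: profile 4-3-4 — violates.
(b) m f v: profile 4-3-3 — violates.
(c) s ŋ x: profile 3-4-3 — violates.
(d) b v n w: profile 1-3-4-7 — obeys.
(e) p l ʀ: profile 1-5-6 — obeys.
(f) ʃ s θ ʃ: profile 3-3-3-3 — violates.
(g) g tʃ v n: profile 1-2-3-4 — obeys.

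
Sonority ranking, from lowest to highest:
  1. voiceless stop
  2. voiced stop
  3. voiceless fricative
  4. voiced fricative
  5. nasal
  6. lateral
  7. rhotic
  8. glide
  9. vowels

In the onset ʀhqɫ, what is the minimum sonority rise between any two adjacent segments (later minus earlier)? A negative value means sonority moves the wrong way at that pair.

-4

/ʀ/ — rhotic, sonority 7.
/h/ — voiceless fricative, sonority 3.
/q/ — voiceless stop, sonority 1.
/ɫ/ — lateral, sonority 6.
/ʀ/→/h/: change -4.
/h/→/q/: change -2.
/q/→/ɫ/: change +5.
Minimum = -4.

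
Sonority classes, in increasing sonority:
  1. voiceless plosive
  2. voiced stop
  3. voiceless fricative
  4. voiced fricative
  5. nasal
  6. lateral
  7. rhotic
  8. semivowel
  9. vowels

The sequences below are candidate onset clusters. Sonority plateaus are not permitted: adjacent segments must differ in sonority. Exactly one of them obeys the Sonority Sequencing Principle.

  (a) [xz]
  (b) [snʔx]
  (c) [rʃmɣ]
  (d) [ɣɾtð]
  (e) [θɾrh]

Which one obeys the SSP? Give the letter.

a

(a) sonority 3-4: well-formed.
(b) sonority 3-5-1-3: ill-formed.
(c) sonority 7-3-5-4: ill-formed.
(d) sonority 4-7-1-4: ill-formed.
(e) sonority 3-7-7-3: ill-formed.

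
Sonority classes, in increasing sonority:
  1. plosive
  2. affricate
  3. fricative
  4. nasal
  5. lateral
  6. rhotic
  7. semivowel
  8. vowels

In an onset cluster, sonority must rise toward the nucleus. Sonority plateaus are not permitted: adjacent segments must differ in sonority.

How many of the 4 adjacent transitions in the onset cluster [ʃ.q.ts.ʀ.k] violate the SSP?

/ʃ/ — fricative, sonority 3.
/q/ — plosive, sonority 1.
/ts/ — affricate, sonority 2.
/ʀ/ — rhotic, sonority 6.
/k/ — plosive, sonority 1.
/ʃ/→/q/: 3→1 (does not rise) — violation.
/q/→/ts/: 1→2 (rises) — ok.
/ts/→/ʀ/: 2→6 (rises) — ok.
/ʀ/→/k/: 6→1 (does not rise) — violation.

2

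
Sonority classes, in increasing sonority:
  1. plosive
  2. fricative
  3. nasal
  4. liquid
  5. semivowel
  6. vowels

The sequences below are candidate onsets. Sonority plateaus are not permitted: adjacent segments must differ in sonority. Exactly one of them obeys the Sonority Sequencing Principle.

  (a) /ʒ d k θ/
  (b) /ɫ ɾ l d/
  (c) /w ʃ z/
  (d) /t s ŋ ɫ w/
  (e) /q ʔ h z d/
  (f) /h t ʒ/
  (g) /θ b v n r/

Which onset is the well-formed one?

(a) /ʒ d k θ/: profile 2-1-1-2 — violates.
(b) /ɫ ɾ l d/: profile 4-4-4-1 — violates.
(c) /w ʃ z/: profile 5-2-2 — violates.
(d) /t s ŋ ɫ w/: profile 1-2-3-4-5 — obeys.
(e) /q ʔ h z d/: profile 1-1-2-2-1 — violates.
(f) /h t ʒ/: profile 2-1-2 — violates.
(g) /θ b v n r/: profile 2-1-2-3-4 — violates.

d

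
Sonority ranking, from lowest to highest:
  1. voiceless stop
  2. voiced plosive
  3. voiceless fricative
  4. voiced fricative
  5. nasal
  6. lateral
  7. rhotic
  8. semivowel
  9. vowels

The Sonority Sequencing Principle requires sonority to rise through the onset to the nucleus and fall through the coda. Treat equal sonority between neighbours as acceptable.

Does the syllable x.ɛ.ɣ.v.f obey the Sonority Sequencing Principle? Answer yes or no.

yes

Onset: /x/ is a voiceless fricative (sonority 3); then the nucleus /ɛ/ (sonority 9).
Onset profile 3-9 — rises to the nucleus.
Coda: /ɣ/ is a voiced fricative (sonority 4), /v/ is a voiced fricative (sonority 4), /f/ is a voiceless fricative (sonority 3).
Coda profile 9-4-4-3 — falls from the nucleus.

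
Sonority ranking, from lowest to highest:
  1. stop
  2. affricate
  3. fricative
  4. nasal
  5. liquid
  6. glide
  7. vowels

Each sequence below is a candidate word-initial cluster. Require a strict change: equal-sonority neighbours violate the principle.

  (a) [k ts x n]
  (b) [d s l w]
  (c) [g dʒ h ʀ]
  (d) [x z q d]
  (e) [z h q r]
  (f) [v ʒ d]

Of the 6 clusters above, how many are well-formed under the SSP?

3

(a) [k ts x n]: profile 1-2-3-4 — obeys.
(b) [d s l w]: profile 1-3-5-6 — obeys.
(c) [g dʒ h ʀ]: profile 1-2-3-5 — obeys.
(d) [x z q d]: profile 3-3-1-1 — violates.
(e) [z h q r]: profile 3-3-1-5 — violates.
(f) [v ʒ d]: profile 3-3-1 — violates.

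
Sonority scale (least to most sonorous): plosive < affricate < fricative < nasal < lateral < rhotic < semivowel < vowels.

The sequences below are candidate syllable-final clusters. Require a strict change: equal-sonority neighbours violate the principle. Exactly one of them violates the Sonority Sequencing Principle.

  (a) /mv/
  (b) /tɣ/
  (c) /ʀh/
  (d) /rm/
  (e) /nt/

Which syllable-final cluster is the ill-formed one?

(a) 4-3 → obeys
(b) 1-3 → violates
(c) 6-3 → obeys
(d) 6-4 → obeys
(e) 4-1 → obeys

b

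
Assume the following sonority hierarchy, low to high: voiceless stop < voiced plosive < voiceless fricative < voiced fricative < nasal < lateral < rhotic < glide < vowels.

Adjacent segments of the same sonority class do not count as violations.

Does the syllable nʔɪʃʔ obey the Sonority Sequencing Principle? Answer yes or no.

Onset: /n/ is a nasal (sonority 5), /ʔ/ is a voiceless stop (sonority 1); then the nucleus /ɪ/ (sonority 9).
Onset profile 5-1-9 — does not rise throughout.
Coda: /ʃ/ is a voiceless fricative (sonority 3), /ʔ/ is a voiceless stop (sonority 1).
Coda profile 9-3-1 — falls from the nucleus.

no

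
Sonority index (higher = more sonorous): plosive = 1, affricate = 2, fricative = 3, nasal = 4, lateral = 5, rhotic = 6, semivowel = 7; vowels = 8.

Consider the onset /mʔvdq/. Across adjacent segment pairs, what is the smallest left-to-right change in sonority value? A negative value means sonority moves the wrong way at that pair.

/m/ — nasal, sonority 4.
/ʔ/ — plosive, sonority 1.
/v/ — fricative, sonority 3.
/d/ — plosive, sonority 1.
/q/ — plosive, sonority 1.
/m/→/ʔ/: change -3.
/ʔ/→/v/: change +2.
/v/→/d/: change -2.
/d/→/q/: change +0.
Minimum = -3.

-3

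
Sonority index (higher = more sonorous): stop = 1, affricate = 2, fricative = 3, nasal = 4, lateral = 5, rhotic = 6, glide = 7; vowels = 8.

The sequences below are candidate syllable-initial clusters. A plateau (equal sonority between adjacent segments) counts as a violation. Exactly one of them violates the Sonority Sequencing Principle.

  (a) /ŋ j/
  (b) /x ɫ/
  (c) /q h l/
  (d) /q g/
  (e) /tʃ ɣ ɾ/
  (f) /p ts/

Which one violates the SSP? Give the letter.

d

(a) sonority 4-7: well-formed.
(b) sonority 3-5: well-formed.
(c) sonority 1-3-5: well-formed.
(d) sonority 1-1: ill-formed.
(e) sonority 2-3-6: well-formed.
(f) sonority 1-2: well-formed.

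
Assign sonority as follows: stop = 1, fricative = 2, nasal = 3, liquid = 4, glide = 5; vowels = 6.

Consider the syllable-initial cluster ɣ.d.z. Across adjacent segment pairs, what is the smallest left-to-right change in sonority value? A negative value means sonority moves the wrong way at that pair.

/ɣ/: fricative = 2.
/d/: stop = 1.
/z/: fricative = 2.
/ɣ/→/d/: change -1.
/d/→/z/: change +1.
Minimum = -1.

-1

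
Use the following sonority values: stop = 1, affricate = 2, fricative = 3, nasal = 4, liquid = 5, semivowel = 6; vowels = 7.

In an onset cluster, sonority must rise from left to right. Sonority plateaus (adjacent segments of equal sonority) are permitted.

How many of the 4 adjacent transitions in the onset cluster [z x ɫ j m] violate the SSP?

/z/: fricative = 3.
/x/: fricative = 3.
/ɫ/: liquid = 5.
/j/: semivowel = 6.
/m/: nasal = 4.
/z/→/x/: 3→3 (plateau, allowed) — ok.
/x/→/ɫ/: 3→5 (rises) — ok.
/ɫ/→/j/: 5→6 (rises) — ok.
/j/→/m/: 6→4 (does not rise) — violation.

1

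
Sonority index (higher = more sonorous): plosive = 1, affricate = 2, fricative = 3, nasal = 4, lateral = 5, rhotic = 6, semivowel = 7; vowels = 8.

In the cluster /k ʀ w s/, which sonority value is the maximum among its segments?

7

/k/ — plosive, sonority 1.
/ʀ/ — rhotic, sonority 6.
/w/ — semivowel, sonority 7.
/s/ — fricative, sonority 3.
The maximum is 7.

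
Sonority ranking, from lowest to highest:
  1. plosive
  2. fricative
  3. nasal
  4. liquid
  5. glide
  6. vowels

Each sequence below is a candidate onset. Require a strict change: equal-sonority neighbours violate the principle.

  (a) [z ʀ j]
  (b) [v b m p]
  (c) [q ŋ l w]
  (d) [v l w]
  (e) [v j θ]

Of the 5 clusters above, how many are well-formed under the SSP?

3

(a) [z ʀ j]: profile 2-4-5 — obeys.
(b) [v b m p]: profile 2-1-3-1 — violates.
(c) [q ŋ l w]: profile 1-3-4-5 — obeys.
(d) [v l w]: profile 2-4-5 — obeys.
(e) [v j θ]: profile 2-5-2 — violates.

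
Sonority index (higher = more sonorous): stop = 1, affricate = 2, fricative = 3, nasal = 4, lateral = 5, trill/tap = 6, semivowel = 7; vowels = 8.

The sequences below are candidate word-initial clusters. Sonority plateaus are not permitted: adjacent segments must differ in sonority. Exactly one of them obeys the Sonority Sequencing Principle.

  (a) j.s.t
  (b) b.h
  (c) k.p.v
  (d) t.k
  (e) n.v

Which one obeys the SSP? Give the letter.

b

(a) sonority 7-3-1: ill-formed.
(b) sonority 1-3: well-formed.
(c) sonority 1-1-3: ill-formed.
(d) sonority 1-1: ill-formed.
(e) sonority 4-3: ill-formed.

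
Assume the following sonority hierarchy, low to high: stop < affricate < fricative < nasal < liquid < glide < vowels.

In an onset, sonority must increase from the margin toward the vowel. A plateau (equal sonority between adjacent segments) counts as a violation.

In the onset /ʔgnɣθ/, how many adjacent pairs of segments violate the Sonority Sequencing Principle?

/ʔ/: stop = 1.
/g/: stop = 1.
/n/: nasal = 4.
/ɣ/: fricative = 3.
/θ/: fricative = 3.
/ʔ/→/g/: 1→1 (plateau) — violation.
/g/→/n/: 1→4 (rises) — ok.
/n/→/ɣ/: 4→3 (does not rise) — violation.
/ɣ/→/θ/: 3→3 (plateau) — violation.

3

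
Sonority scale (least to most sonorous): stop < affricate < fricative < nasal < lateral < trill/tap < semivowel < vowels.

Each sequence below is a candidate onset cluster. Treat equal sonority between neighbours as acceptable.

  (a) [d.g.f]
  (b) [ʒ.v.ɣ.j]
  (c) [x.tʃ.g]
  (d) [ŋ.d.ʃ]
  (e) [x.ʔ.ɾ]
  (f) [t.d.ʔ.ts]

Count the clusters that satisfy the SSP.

3

(a) [d.g.f]: profile 1-1-3 — obeys.
(b) [ʒ.v.ɣ.j]: profile 3-3-3-7 — obeys.
(c) [x.tʃ.g]: profile 3-2-1 — violates.
(d) [ŋ.d.ʃ]: profile 4-1-3 — violates.
(e) [x.ʔ.ɾ]: profile 3-1-6 — violates.
(f) [t.d.ʔ.ts]: profile 1-1-1-2 — obeys.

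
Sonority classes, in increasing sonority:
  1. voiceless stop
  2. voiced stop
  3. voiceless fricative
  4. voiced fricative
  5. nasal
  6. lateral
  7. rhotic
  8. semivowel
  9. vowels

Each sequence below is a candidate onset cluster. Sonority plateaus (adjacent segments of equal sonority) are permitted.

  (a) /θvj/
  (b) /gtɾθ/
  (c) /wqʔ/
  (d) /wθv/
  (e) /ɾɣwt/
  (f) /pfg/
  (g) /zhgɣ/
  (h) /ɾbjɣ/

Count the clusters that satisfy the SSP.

1

(a) /θvj/: profile 3-4-8 — obeys.
(b) /gtɾθ/: profile 2-1-7-3 — violates.
(c) /wqʔ/: profile 8-1-1 — violates.
(d) /wθv/: profile 8-3-4 — violates.
(e) /ɾɣwt/: profile 7-4-8-1 — violates.
(f) /pfg/: profile 1-3-2 — violates.
(g) /zhgɣ/: profile 4-3-2-4 — violates.
(h) /ɾbjɣ/: profile 7-2-8-4 — violates.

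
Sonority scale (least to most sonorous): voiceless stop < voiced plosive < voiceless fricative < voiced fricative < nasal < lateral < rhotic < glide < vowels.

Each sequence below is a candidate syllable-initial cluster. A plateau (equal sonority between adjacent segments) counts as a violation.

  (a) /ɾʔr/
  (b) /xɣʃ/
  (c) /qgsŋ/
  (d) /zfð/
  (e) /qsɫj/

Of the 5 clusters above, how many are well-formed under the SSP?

(a) 7-1-7 → violates
(b) 3-4-3 → violates
(c) 1-2-3-5 → obeys
(d) 4-3-4 → violates
(e) 1-3-6-8 → obeys

2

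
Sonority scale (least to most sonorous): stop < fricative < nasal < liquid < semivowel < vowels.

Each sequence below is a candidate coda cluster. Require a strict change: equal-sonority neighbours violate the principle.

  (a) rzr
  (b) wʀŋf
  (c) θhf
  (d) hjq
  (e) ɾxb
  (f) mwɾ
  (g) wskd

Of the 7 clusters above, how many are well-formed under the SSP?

2

(a) sonority 4-2-4: ill-formed.
(b) sonority 5-4-3-2: well-formed.
(c) sonority 2-2-2: ill-formed.
(d) sonority 2-5-1: ill-formed.
(e) sonority 4-2-1: well-formed.
(f) sonority 3-5-4: ill-formed.
(g) sonority 5-2-1-1: ill-formed.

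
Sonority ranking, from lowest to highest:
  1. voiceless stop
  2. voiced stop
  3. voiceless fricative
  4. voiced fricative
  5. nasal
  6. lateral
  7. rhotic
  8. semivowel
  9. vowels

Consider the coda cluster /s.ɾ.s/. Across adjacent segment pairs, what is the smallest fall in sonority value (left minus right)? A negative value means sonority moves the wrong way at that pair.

/s/ is a voiceless fricative (sonority 3).
/ɾ/ is a rhotic (sonority 7).
/s/ is a voiceless fricative (sonority 3).
/s/→/ɾ/: change -4.
/ɾ/→/s/: change +4.
Minimum = -4.

-4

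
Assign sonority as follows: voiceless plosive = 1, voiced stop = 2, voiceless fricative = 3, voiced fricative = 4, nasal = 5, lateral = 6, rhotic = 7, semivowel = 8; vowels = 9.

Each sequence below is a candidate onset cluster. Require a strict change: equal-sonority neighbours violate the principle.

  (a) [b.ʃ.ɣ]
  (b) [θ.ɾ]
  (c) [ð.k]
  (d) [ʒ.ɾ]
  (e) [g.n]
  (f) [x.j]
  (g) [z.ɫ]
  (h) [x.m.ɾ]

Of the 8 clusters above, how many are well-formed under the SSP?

(a) [b.ʃ.ɣ]: profile 2-3-4 — obeys.
(b) [θ.ɾ]: profile 3-7 — obeys.
(c) [ð.k]: profile 4-1 — violates.
(d) [ʒ.ɾ]: profile 4-7 — obeys.
(e) [g.n]: profile 2-5 — obeys.
(f) [x.j]: profile 3-8 — obeys.
(g) [z.ɫ]: profile 4-6 — obeys.
(h) [x.m.ɾ]: profile 3-5-7 — obeys.

7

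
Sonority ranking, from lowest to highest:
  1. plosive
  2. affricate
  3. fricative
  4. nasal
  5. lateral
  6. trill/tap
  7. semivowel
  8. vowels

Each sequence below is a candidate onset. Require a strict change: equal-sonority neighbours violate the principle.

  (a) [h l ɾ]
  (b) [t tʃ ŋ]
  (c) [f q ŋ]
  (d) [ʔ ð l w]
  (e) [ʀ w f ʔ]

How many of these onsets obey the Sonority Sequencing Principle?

3

(a) 3-5-6 → obeys
(b) 1-2-4 → obeys
(c) 3-1-4 → violates
(d) 1-3-5-7 → obeys
(e) 6-7-3-1 → violates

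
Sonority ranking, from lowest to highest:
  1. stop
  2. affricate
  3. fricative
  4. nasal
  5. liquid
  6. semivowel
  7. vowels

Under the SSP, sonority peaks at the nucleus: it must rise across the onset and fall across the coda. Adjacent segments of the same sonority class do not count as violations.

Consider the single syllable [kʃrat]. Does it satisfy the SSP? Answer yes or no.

yes

Onset: /k/ is a stop (sonority 1), /ʃ/ is a fricative (sonority 3), /r/ is a liquid (sonority 5); then the nucleus /a/ (sonority 7).
Onset profile 1-3-5-7 — rises to the nucleus.
Coda: /t/ is a stop (sonority 1).
Coda profile 7-1 — falls from the nucleus.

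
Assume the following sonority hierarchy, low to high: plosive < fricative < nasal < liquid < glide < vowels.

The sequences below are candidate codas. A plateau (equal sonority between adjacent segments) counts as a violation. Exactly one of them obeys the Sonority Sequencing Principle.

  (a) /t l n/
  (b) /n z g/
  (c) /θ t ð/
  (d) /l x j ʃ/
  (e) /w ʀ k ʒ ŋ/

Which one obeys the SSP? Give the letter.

b

(a) 1-4-3 → violates
(b) 3-2-1 → obeys
(c) 2-1-2 → violates
(d) 4-2-5-2 → violates
(e) 5-4-1-2-3 → violates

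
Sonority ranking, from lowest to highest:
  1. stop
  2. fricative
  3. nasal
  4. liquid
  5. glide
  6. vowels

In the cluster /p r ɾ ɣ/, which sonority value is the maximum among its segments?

/p/: stop = 1.
/r/: liquid = 4.
/ɾ/: liquid = 4.
/ɣ/: fricative = 2.
The maximum is 4.

4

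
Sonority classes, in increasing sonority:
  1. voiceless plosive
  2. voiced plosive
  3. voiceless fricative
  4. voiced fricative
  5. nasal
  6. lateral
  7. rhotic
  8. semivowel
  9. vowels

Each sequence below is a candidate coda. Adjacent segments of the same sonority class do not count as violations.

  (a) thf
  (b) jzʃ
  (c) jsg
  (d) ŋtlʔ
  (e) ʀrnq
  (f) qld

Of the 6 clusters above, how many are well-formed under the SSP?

(a) 1-3-3 → violates
(b) 8-4-3 → obeys
(c) 8-3-2 → obeys
(d) 5-1-6-1 → violates
(e) 7-7-5-1 → obeys
(f) 1-6-2 → violates

3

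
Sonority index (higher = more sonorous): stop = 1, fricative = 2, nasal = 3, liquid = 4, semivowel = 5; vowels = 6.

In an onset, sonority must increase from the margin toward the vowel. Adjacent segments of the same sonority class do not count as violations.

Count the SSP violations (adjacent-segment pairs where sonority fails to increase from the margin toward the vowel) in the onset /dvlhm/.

1

/d/: stop = 1.
/v/: fricative = 2.
/l/: liquid = 4.
/h/: fricative = 2.
/m/: nasal = 3.
/d/→/v/: 1→2 (rises) — ok.
/v/→/l/: 2→4 (rises) — ok.
/l/→/h/: 4→2 (does not rise) — violation.
/h/→/m/: 2→3 (rises) — ok.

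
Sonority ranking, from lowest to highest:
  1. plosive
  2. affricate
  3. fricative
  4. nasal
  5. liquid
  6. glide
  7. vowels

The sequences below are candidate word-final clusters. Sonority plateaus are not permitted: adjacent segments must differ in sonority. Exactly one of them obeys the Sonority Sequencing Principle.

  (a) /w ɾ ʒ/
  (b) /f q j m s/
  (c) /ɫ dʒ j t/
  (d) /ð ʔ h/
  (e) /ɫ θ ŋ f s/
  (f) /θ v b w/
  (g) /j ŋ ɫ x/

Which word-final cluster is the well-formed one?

(a) /w ɾ ʒ/: profile 6-5-3 — obeys.
(b) /f q j m s/: profile 3-1-6-4-3 — violates.
(c) /ɫ dʒ j t/: profile 5-2-6-1 — violates.
(d) /ð ʔ h/: profile 3-1-3 — violates.
(e) /ɫ θ ŋ f s/: profile 5-3-4-3-3 — violates.
(f) /θ v b w/: profile 3-3-1-6 — violates.
(g) /j ŋ ɫ x/: profile 6-4-5-3 — violates.

a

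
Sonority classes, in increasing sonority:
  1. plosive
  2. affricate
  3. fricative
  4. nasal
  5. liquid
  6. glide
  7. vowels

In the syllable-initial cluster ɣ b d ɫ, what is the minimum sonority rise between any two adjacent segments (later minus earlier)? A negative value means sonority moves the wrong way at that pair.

/ɣ/ is a fricative (sonority 3).
/b/ is a plosive (sonority 1).
/d/ is a plosive (sonority 1).
/ɫ/ is a liquid (sonority 5).
/ɣ/→/b/: change -2.
/b/→/d/: change +0.
/d/→/ɫ/: change +4.
Minimum = -2.

-2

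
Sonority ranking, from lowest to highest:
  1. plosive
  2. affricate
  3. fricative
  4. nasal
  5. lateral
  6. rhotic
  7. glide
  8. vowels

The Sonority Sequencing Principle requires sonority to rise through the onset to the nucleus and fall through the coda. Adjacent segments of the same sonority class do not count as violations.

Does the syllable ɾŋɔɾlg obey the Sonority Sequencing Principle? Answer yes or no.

no

Onset: /ɾ/ is a rhotic (sonority 6), /ŋ/ is a nasal (sonority 4); then the nucleus /ɔ/ (sonority 8).
Onset profile 6-4-8 — does not rise throughout.
Coda: /ɾ/ is a rhotic (sonority 6), /l/ is a lateral (sonority 5), /g/ is a plosive (sonority 1).
Coda profile 8-6-5-1 — falls from the nucleus.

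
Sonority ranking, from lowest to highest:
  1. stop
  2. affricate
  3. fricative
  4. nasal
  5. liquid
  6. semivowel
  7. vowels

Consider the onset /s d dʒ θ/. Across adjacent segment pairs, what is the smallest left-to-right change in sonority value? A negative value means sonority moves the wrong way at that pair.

/s/ is a fricative (sonority 3).
/d/ is a stop (sonority 1).
/dʒ/ is an affricate (sonority 2).
/θ/ is a fricative (sonority 3).
/s/→/d/: change -2.
/d/→/dʒ/: change +1.
/dʒ/→/θ/: change +1.
Minimum = -2.

-2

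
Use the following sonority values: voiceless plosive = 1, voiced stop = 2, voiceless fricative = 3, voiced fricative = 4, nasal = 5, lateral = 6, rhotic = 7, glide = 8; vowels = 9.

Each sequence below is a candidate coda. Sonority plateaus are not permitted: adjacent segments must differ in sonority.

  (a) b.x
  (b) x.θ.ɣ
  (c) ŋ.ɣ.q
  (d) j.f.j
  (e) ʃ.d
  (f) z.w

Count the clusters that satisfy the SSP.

2

(a) b.x: profile 2-3 — violates.
(b) x.θ.ɣ: profile 3-3-4 — violates.
(c) ŋ.ɣ.q: profile 5-4-1 — obeys.
(d) j.f.j: profile 8-3-8 — violates.
(e) ʃ.d: profile 3-2 — obeys.
(f) z.w: profile 4-8 — violates.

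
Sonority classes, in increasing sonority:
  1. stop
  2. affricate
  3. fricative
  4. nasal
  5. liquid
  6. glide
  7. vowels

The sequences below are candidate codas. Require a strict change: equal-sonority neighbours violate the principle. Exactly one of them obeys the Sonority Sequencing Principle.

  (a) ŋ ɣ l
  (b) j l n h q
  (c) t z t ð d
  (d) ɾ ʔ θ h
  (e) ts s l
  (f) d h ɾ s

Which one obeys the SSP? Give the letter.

(a) ŋ ɣ l: profile 4-3-5 — violates.
(b) j l n h q: profile 6-5-4-3-1 — obeys.
(c) t z t ð d: profile 1-3-1-3-1 — violates.
(d) ɾ ʔ θ h: profile 5-1-3-3 — violates.
(e) ts s l: profile 2-3-5 — violates.
(f) d h ɾ s: profile 1-3-5-3 — violates.

b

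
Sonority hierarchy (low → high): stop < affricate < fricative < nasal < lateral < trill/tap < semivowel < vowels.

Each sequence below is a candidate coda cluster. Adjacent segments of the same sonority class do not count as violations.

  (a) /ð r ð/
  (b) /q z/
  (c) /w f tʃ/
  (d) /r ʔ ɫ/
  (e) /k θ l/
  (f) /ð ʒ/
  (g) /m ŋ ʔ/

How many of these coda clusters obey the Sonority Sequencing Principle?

(a) sonority 3-6-3: ill-formed.
(b) sonority 1-3: ill-formed.
(c) sonority 7-3-2: well-formed.
(d) sonority 6-1-5: ill-formed.
(e) sonority 1-3-5: ill-formed.
(f) sonority 3-3: well-formed.
(g) sonority 4-4-1: well-formed.

3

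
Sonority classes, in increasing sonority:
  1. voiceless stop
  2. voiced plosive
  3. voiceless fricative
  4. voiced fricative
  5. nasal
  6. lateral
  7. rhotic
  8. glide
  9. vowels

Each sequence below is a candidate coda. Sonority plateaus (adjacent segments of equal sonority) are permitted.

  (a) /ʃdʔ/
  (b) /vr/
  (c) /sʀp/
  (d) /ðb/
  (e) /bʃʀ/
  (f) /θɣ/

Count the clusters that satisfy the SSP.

2

(a) sonority 3-2-1: well-formed.
(b) sonority 4-7: ill-formed.
(c) sonority 3-7-1: ill-formed.
(d) sonority 4-2: well-formed.
(e) sonority 2-3-7: ill-formed.
(f) sonority 3-4: ill-formed.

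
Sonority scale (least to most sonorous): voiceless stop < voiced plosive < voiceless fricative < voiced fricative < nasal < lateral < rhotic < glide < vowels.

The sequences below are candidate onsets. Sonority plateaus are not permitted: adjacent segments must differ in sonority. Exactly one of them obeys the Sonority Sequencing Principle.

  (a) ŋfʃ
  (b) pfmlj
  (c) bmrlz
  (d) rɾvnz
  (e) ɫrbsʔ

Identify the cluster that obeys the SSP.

(a) ŋfʃ: profile 5-3-3 — violates.
(b) pfmlj: profile 1-3-5-6-8 — obeys.
(c) bmrlz: profile 2-5-7-6-4 — violates.
(d) rɾvnz: profile 7-7-4-5-4 — violates.
(e) ɫrbsʔ: profile 6-7-2-3-1 — violates.

b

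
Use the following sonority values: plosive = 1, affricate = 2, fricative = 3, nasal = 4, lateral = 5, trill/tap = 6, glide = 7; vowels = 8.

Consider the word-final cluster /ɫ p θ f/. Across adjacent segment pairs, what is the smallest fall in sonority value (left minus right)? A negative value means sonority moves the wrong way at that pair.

-2

/ɫ/: lateral = 5.
/p/: plosive = 1.
/θ/: fricative = 3.
/f/: fricative = 3.
/ɫ/→/p/: change +4.
/p/→/θ/: change -2.
/θ/→/f/: change +0.
Minimum = -2.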